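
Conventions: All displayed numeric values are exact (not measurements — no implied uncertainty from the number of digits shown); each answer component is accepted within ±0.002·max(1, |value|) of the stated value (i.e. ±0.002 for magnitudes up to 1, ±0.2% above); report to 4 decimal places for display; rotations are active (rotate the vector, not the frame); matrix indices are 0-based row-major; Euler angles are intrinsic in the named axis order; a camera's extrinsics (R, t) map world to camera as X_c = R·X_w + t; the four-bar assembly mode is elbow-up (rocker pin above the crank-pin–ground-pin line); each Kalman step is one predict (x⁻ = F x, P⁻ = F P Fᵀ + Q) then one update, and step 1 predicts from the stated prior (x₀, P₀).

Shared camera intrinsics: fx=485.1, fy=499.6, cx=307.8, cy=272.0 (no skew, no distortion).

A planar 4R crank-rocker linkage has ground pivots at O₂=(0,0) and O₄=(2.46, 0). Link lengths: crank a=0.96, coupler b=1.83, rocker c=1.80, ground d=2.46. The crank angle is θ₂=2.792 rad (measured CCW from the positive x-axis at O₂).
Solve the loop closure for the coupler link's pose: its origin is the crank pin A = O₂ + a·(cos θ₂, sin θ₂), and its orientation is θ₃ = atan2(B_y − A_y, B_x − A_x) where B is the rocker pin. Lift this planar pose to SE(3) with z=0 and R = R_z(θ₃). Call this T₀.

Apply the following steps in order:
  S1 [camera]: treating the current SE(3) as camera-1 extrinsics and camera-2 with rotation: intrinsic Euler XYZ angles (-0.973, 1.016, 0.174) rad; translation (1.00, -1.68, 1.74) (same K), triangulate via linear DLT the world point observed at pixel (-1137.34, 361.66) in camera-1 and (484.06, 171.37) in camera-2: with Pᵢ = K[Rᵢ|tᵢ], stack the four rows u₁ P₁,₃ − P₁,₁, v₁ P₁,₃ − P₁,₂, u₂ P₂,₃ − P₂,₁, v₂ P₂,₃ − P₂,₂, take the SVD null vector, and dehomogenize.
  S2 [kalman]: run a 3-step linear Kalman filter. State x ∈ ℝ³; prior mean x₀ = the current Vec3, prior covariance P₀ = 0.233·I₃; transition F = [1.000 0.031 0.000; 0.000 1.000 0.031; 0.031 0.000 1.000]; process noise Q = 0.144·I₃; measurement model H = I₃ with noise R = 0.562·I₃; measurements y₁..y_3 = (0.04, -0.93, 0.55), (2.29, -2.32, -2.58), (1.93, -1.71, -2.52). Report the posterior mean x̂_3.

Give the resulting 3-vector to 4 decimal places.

source (fourbar_fk): coupler pose = R=[0.9627 -0.2707 0.0000; 0.2707 0.9627 0.0000; 0.0000 0.0000 1.0000], t=(-0.9019, 0.3288, 0.0000)
after S1 (triangulate): (-1.2492, 0.1438, 0.7195)
after S2 (kf_track): (0.9849, -1.3388, -1.3763)

result = (0.9849, -1.3388, -1.3763)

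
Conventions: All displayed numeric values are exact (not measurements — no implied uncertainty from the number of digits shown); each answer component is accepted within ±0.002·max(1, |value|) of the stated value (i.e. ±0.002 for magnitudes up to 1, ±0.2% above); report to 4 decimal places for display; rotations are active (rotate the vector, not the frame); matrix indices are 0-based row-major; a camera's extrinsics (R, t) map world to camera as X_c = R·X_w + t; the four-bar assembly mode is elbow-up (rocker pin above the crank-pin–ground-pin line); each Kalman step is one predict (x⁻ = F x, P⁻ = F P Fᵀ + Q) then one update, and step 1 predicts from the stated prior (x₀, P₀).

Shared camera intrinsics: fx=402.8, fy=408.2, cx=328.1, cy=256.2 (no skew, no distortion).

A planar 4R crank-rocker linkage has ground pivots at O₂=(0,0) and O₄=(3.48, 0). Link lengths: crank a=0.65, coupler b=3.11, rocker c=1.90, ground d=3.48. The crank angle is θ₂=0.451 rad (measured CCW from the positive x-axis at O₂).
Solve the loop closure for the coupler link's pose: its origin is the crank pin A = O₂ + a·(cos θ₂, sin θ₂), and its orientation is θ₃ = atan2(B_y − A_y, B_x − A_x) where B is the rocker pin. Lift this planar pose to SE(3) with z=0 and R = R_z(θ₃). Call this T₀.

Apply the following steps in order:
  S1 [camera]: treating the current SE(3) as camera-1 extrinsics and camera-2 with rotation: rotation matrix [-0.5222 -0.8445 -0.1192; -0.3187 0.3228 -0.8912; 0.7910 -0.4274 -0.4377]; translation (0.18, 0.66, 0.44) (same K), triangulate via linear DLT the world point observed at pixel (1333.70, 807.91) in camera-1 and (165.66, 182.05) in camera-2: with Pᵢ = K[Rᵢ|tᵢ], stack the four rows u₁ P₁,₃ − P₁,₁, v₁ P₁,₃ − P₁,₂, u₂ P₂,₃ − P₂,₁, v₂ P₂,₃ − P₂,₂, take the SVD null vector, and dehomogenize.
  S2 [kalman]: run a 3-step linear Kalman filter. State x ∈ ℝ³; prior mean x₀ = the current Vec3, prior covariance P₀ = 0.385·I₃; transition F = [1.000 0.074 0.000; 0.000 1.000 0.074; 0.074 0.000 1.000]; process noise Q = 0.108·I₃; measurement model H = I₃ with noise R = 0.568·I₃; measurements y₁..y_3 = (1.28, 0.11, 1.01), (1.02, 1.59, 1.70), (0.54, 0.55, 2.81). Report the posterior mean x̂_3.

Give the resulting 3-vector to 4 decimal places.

source (fourbar_fk): coupler pose = R=[0.8570 -0.5154 0.0000; 0.5154 0.8570 0.0000; 0.0000 0.0000 1.0000], t=(0.5850, 0.2833, 0.0000)
after S1 (triangulate): (0.9947, -0.0156, 0.5790)
after S2 (kf_track): (0.9681, 0.7330, 1.8607)

result = (0.9681, 0.7330, 1.8607)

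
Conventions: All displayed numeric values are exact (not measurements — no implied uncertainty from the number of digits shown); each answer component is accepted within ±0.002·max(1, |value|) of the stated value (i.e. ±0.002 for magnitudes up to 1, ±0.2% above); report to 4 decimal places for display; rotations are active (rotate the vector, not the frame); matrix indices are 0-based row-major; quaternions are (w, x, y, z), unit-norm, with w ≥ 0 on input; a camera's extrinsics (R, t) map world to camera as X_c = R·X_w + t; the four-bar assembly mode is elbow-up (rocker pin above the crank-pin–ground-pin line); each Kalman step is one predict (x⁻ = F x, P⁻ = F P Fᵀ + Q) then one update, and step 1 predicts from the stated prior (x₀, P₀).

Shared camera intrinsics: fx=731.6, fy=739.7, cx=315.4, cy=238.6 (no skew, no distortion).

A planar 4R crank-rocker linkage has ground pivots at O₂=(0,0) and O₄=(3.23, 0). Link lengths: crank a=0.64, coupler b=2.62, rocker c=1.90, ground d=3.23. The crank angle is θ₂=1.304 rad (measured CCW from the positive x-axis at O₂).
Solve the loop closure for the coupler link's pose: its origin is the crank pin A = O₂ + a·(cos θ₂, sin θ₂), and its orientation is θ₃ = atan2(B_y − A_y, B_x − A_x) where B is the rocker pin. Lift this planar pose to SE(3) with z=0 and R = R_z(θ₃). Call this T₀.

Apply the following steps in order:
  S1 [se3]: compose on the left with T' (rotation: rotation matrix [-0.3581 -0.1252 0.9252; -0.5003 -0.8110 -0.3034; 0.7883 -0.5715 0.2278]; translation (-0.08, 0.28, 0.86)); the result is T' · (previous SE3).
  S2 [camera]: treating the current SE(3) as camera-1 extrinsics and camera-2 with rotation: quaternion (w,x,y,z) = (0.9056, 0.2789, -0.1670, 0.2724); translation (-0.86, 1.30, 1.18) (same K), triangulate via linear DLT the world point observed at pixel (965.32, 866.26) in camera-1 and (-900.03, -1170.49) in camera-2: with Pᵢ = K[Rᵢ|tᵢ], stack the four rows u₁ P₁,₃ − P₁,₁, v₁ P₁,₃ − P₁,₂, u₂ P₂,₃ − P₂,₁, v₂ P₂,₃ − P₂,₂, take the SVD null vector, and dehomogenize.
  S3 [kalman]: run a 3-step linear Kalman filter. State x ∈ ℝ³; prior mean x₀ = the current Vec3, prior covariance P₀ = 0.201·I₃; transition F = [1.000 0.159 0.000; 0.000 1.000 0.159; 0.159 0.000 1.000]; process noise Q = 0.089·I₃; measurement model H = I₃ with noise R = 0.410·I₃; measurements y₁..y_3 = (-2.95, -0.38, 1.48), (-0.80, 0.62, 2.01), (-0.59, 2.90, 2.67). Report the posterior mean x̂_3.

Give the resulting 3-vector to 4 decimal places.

source (fourbar_fk): coupler pose = R=[0.8991 -0.4377 0.0000; 0.4377 0.8991 0.0000; 0.0000 0.0000 1.0000], t=(0.1687, 0.6174, 0.0000)
after S1 (compose_se3): R=[-0.3768 0.0442 0.9252; -0.8048 -0.5102 -0.3034; 0.4586 -0.8589 0.2278], t=(-0.2177, -0.3051, 0.6402)
after S2 (triangulate): (-1.6268, -1.8497, 1.3885)
after S3 (kf_track): (-1.1638, 1.2060, 1.8930)

result = (-1.1638, 1.2060, 1.8930)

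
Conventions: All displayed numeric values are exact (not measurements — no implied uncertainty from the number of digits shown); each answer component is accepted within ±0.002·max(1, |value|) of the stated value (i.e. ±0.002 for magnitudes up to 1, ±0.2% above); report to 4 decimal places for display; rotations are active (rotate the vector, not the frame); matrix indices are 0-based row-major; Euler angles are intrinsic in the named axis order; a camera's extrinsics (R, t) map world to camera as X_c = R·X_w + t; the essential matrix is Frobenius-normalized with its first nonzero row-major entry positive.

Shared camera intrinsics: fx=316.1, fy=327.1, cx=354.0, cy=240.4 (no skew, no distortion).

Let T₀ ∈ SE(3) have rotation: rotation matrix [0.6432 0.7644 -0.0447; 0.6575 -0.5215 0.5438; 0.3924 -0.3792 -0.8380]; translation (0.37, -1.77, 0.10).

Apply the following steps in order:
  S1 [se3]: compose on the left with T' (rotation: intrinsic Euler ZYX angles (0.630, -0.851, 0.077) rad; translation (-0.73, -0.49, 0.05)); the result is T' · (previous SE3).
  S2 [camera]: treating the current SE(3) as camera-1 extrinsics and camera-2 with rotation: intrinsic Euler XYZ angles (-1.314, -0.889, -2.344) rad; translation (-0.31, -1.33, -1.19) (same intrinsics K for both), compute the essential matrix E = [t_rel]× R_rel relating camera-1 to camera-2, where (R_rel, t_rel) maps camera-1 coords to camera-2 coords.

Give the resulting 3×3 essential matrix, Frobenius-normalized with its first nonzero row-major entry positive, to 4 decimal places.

after S1 (compose_se3): R=[-0.2942 0.9504 0.1010; 0.5594 0.0856 0.8245; 0.7749 0.2991 -0.5568], t=(0.5335, -1.7623, 0.3042)
after S2 (essential): [0.0690 0.1357 0.3622; -0.2637 -0.4886 -0.2938; 0.2038 0.3565 -0.5314]

matrix = [0.0690 0.1357 0.3622; -0.2637 -0.4886 -0.2938; 0.2038 0.3565 -0.5314]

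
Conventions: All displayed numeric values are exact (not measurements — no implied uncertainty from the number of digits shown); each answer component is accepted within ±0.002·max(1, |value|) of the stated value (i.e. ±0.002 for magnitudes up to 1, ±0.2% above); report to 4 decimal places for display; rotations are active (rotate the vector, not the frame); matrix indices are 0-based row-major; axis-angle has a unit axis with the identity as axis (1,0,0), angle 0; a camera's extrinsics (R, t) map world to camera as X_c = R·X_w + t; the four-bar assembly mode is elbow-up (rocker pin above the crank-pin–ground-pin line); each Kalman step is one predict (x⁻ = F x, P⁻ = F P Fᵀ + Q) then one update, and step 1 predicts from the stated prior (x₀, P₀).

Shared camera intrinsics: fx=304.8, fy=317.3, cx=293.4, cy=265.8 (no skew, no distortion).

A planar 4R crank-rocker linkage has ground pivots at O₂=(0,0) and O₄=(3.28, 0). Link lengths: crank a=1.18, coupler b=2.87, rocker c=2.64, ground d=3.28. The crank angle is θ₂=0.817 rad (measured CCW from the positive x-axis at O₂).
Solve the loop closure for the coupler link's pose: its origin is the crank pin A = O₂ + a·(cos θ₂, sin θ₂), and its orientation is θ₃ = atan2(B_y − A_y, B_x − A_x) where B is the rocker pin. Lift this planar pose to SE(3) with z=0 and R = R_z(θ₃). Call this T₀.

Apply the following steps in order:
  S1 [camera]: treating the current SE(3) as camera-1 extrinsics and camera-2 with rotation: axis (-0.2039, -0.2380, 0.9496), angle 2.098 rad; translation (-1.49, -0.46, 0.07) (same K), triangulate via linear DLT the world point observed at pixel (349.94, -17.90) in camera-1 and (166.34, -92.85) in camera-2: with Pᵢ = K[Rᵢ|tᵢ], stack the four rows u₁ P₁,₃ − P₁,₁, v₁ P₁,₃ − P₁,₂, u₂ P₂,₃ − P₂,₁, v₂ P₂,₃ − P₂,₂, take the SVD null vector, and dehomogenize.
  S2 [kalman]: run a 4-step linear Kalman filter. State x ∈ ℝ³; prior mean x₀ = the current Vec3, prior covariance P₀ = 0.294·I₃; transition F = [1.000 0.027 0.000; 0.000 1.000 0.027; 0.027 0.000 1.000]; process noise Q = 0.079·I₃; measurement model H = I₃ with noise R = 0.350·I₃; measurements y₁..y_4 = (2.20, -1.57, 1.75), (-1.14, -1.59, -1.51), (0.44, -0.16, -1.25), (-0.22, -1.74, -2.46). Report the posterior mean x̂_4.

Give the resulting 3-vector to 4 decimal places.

source (fourbar_fk): coupler pose = R=[0.7869 -0.6171 0.0000; 0.6171 0.7869 0.0000; 0.0000 0.0000 1.0000], t=(0.8076, 0.8603, 0.0000)
after S1 (triangulate): (-1.5209, -0.8934, 0.8737)
after S2 (kf_track): (-0.1380, -1.2421, -1.2075)

result = (-0.1380, -1.2421, -1.2075)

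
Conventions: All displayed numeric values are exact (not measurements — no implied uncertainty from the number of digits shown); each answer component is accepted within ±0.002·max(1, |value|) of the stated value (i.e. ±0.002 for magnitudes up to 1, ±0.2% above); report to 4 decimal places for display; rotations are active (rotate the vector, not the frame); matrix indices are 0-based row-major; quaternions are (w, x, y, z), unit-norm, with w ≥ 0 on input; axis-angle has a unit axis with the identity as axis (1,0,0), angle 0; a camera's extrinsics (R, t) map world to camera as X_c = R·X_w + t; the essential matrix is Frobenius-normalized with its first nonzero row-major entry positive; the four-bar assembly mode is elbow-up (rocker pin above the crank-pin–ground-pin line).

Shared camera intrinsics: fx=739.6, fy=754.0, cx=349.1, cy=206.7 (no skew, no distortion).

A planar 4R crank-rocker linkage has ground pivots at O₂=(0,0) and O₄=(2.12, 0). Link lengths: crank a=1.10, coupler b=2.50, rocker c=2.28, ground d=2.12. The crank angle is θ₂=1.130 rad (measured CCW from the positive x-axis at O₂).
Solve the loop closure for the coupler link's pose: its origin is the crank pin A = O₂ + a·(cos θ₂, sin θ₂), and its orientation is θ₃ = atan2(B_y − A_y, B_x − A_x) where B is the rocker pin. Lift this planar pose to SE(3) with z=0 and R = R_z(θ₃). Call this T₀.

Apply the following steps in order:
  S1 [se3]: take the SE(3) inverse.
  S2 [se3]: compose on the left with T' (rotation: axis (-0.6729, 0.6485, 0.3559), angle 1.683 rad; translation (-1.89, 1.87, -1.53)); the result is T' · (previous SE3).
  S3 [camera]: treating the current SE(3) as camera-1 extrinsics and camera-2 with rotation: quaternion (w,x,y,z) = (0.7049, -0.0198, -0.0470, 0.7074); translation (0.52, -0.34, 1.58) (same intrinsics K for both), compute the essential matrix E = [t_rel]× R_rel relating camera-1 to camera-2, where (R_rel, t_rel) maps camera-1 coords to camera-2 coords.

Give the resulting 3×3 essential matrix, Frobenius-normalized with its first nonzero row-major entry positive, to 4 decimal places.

matrix = [0.0149 -0.3487 -0.1530; 0.1646 0.5989 -0.1233; -0.2825 0.0893 0.6050]

source (fourbar_fk): coupler pose = R=[0.8722 -0.4891 0.0000; 0.4891 0.8722 0.0000; 0.0000 0.0000 1.0000], t=(0.4693, 0.9949, 0.0000)
after S1 (invert_se3): R=[0.8722 0.4891 0.0000; -0.4891 0.8722 0.0000; 0.0000 0.0000 1.0000], t=(-0.8959, -0.6382, 0.0000)
after S2 (compose_se3): R=[0.7518 -0.5402 0.3781; -0.2887 0.2459 0.9253; -0.5928 -0.8048 0.0289], t=(-1.7054, 1.7609, -0.4511)
after S3 (essential): [0.0149 -0.3487 -0.1530; 0.1646 0.5989 -0.1233; -0.2825 0.0893 0.6050]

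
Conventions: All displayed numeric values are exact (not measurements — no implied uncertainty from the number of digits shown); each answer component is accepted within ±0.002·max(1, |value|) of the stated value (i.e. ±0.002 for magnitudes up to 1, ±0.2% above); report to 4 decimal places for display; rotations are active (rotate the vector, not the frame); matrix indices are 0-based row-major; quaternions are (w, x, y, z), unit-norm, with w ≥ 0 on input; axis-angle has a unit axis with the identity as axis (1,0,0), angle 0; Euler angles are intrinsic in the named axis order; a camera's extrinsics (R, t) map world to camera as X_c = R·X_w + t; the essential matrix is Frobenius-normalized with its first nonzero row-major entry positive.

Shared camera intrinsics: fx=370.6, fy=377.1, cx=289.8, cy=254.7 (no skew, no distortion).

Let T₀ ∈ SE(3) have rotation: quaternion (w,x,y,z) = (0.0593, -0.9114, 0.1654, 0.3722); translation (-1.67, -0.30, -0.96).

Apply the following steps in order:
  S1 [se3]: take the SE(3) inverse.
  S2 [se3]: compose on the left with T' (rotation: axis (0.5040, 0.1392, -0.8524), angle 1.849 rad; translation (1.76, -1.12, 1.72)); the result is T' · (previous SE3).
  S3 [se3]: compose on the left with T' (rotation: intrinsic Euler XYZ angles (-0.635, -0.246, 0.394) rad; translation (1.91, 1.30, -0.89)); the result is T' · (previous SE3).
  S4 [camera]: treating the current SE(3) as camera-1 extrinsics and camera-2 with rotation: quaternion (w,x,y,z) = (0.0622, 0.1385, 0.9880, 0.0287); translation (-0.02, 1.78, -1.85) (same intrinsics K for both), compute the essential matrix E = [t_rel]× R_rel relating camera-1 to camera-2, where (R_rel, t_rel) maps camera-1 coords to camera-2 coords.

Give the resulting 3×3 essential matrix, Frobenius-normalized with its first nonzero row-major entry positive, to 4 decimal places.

matrix = [0.0320 -0.5009 0.4775; -0.0143 0.1184 -0.0802; 0.2194 -0.4525 -0.4965]

after S1 (invert_se3): R=[0.6682 -0.2573 -0.6980; -0.3456 -0.9383 0.0150; -0.6588 0.2312 -0.7159], t=(0.3687, -0.8442, -1.7181)
after S2 (compose_se3): R=[-0.0088 -0.9612 0.2756; 0.0173 0.2754 0.9612; -0.9998 0.0132 0.0142], t=(1.7215, -0.0857, 0.0679)
after S3 (compose_se3): R=[0.2292 -0.9666 -0.1146; -0.5672 -0.2283 0.7913; -0.7911 -0.1164 -0.6006], t=(3.4671, 2.0418, -0.8639)
after S4 (essential): [0.0320 -0.5009 0.4775; -0.0143 0.1184 -0.0802; 0.2194 -0.4525 -0.4965]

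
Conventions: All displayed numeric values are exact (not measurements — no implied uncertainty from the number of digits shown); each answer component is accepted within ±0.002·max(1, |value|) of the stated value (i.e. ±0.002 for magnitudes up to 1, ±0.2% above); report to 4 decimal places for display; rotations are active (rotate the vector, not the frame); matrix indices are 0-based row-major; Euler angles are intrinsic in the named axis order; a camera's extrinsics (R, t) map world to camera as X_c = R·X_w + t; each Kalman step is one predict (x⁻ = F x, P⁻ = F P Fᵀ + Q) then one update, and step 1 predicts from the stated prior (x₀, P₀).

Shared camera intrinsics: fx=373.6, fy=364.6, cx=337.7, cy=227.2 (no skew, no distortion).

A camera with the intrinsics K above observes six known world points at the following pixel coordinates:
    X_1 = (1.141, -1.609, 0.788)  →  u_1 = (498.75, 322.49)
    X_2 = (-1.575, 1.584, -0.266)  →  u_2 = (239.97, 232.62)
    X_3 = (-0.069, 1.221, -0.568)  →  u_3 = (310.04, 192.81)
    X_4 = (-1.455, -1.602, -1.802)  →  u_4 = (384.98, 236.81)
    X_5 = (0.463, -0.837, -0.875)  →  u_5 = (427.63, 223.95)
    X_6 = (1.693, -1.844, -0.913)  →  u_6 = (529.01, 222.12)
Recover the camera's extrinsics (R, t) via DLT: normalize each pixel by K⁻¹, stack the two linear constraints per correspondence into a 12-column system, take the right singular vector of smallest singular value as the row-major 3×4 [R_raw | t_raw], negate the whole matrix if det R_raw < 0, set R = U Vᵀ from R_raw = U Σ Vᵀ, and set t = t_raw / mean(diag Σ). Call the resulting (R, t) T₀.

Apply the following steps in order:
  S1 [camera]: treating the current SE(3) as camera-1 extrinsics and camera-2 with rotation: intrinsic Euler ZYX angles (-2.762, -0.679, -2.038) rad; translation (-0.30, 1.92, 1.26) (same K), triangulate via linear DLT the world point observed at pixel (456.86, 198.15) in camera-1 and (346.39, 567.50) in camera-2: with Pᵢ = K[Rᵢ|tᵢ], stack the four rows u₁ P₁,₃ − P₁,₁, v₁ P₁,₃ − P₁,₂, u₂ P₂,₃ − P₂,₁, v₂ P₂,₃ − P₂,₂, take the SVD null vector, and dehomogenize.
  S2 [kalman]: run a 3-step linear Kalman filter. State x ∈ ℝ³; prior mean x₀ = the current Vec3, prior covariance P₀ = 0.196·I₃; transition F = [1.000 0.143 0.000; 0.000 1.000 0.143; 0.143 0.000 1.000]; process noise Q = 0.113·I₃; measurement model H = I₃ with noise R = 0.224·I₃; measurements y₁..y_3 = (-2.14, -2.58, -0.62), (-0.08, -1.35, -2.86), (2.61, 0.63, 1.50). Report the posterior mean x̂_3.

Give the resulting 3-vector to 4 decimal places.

result = (0.9980, -0.5649, -0.1433)

source (pnp_recover): camera pose = R=[0.6171 -0.7725 -0.1501; -0.3637 -0.4491 0.8161; -0.6978 -0.4490 -0.5581], t=(0.4786, 0.4489, 5.8584)
after S1 (triangulate): (0.6577, -1.4072, -1.7136)
after S2 (kf_track): (0.9980, -0.5649, -0.1433)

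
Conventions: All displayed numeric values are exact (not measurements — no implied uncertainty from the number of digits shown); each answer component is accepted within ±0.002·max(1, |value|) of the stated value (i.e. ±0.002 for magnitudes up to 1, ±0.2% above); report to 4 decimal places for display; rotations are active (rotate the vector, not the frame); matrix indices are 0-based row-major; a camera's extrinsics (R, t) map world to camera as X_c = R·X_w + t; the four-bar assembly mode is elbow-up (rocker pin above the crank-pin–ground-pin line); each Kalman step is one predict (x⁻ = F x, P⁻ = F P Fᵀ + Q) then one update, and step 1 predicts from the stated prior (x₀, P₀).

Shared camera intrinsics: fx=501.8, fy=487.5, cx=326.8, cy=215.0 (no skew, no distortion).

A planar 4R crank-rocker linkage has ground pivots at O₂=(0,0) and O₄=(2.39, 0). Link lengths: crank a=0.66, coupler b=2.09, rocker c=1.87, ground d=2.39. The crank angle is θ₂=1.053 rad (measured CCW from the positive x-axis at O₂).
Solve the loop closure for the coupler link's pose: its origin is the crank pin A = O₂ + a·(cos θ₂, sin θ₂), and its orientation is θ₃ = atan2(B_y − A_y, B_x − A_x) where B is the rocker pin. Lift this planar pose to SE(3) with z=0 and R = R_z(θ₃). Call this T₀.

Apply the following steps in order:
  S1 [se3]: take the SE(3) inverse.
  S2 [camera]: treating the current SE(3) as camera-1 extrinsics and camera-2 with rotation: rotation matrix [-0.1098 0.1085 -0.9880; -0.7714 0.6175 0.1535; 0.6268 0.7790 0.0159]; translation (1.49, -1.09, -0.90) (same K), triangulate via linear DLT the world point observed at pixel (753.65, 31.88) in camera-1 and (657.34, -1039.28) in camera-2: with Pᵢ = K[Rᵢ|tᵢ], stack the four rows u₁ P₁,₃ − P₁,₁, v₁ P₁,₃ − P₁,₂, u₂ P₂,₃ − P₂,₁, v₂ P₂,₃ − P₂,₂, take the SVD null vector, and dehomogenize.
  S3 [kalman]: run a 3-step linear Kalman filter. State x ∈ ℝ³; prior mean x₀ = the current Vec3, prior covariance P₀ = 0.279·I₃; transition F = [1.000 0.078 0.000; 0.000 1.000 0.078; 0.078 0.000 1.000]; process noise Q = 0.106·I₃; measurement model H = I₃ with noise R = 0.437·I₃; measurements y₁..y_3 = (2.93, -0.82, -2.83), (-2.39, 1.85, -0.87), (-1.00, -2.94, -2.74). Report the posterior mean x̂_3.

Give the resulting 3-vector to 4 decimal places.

result = (-0.3376, -0.8486, -1.6021)

source (fourbar_fk): coupler pose = R=[0.7997 -0.6005 0.0000; 0.6005 0.7997 0.0000; 0.0000 0.0000 1.0000], t=(0.3267, 0.5735, 0.0000)
after S1 (invert_se3): R=[0.7997 0.6005 0.0000; -0.6005 0.7997 0.0000; 0.0000 0.0000 1.0000], t=(-0.6056, -0.2624, 0.0000)
after S2 (triangulate): (1.3040, 0.8005, 1.0790)
after S3 (kf_track): (-0.3376, -0.8486, -1.6021)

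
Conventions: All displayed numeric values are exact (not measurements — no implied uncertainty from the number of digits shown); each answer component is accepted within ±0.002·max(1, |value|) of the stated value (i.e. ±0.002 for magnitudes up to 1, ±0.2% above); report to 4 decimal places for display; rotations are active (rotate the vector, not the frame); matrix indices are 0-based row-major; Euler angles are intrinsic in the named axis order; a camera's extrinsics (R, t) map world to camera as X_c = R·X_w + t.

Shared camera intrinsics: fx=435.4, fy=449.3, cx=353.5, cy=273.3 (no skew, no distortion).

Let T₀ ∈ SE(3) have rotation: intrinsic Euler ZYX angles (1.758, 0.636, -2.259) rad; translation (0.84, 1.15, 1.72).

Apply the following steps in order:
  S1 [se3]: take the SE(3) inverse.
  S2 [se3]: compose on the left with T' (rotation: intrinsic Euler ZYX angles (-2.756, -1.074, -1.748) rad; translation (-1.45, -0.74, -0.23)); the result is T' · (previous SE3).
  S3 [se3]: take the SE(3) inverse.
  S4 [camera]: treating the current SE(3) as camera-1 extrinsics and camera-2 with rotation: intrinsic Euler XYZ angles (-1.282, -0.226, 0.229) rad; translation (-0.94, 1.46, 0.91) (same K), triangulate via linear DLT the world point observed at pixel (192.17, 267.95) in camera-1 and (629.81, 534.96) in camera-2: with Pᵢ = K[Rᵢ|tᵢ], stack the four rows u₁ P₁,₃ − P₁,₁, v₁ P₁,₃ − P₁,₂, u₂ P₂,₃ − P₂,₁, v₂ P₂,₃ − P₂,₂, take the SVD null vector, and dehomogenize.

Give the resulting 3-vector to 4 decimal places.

after S1 (invert_se3): R=[-0.1497 0.7904 -0.5940; 0.7094 -0.3326 -0.6214; -0.6887 -0.5144 -0.5110], t=(0.2384, 0.8553, 2.0489)
after S2 (compose_se3): R=[-0.7058 -0.1769 0.6859; 0.5801 0.4114 0.7030; -0.4066 0.8941 -0.1877], t=(-1.8334, -2.9096, -0.5938)
after S3 (invert_se3): R=[-0.7058 0.5801 -0.4066; -0.1769 0.4114 0.8941; 0.6859 0.7030 -0.1877], t=(0.1523, 1.4035, 3.1917)
after S4 (triangulate): (1.5814, -1.1719, -0.7654)

result = (1.5814, -1.1719, -0.7654)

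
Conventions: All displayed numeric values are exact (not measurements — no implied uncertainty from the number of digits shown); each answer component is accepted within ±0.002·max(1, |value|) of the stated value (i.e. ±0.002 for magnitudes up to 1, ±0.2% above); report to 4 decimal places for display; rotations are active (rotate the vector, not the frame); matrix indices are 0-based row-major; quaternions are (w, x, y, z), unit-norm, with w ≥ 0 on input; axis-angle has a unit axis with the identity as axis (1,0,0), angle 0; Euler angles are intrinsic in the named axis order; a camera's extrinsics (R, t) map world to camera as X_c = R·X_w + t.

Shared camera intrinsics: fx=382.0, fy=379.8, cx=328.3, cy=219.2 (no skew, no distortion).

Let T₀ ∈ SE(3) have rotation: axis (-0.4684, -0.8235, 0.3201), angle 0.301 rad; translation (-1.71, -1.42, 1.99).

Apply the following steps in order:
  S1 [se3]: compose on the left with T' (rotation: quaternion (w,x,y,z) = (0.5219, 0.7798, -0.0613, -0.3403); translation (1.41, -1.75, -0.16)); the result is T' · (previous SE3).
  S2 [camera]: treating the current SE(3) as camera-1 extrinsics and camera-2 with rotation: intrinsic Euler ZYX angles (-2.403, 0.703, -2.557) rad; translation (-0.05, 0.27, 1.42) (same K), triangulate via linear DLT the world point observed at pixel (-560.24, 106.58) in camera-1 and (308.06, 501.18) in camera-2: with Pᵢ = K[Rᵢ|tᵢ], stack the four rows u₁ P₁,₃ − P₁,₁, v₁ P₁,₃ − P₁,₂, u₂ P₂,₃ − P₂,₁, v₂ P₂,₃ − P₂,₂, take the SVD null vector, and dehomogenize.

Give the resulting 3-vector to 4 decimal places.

after S1 (compose_se3): R=[0.6221 0.2865 -0.7286; -0.6686 -0.2899 -0.6848; -0.4074 0.9132 0.0112], t=(-1.4432, -1.8800, -1.0220)
after S2 (triangulate): (-1.8467, 1.0169, -1.0929)

result = (-1.8467, 1.0169, -1.0929)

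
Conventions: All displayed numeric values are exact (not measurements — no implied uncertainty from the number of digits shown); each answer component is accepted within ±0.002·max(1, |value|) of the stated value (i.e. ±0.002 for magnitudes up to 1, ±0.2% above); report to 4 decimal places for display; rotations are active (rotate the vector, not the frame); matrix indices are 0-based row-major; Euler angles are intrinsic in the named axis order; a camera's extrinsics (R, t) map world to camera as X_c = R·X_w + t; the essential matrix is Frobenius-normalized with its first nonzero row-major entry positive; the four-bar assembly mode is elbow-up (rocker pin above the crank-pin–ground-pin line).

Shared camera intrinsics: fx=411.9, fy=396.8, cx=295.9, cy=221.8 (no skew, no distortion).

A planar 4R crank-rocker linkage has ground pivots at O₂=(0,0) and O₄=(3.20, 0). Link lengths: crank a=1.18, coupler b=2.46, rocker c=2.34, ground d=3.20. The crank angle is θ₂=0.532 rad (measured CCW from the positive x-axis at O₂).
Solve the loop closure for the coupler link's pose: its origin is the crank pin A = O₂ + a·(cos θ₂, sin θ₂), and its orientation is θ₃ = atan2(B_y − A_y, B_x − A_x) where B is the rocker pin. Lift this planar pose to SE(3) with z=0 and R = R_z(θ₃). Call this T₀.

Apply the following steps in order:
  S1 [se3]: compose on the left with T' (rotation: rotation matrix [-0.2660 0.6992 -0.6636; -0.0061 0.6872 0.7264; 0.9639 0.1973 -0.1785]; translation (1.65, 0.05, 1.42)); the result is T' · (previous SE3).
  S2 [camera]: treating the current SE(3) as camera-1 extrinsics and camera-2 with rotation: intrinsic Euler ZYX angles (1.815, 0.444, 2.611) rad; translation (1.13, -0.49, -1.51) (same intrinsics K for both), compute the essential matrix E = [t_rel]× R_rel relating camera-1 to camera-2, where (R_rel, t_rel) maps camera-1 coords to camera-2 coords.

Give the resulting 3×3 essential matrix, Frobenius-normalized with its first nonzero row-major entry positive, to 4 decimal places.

source (fourbar_fk): coupler pose = R=[0.7208 -0.6932 0.0000; 0.6932 0.7208 0.0000; 0.0000 0.0000 1.0000], t=(1.0169, 0.5986, 0.0000)
after S1 (compose_se3): R=[0.2929 0.6883 -0.6636; 0.4719 0.4995 0.7265; 0.8315 -0.5260 -0.1785], t=(1.7980, 0.4551, 2.5184)
after S2 (essential): [0.2266 -0.3955 -0.3733; 0.2962 -0.0518 -0.3359; -0.3242 -0.5633 0.1649]

matrix = [0.2266 -0.3955 -0.3733; 0.2962 -0.0518 -0.3359; -0.3242 -0.5633 0.1649]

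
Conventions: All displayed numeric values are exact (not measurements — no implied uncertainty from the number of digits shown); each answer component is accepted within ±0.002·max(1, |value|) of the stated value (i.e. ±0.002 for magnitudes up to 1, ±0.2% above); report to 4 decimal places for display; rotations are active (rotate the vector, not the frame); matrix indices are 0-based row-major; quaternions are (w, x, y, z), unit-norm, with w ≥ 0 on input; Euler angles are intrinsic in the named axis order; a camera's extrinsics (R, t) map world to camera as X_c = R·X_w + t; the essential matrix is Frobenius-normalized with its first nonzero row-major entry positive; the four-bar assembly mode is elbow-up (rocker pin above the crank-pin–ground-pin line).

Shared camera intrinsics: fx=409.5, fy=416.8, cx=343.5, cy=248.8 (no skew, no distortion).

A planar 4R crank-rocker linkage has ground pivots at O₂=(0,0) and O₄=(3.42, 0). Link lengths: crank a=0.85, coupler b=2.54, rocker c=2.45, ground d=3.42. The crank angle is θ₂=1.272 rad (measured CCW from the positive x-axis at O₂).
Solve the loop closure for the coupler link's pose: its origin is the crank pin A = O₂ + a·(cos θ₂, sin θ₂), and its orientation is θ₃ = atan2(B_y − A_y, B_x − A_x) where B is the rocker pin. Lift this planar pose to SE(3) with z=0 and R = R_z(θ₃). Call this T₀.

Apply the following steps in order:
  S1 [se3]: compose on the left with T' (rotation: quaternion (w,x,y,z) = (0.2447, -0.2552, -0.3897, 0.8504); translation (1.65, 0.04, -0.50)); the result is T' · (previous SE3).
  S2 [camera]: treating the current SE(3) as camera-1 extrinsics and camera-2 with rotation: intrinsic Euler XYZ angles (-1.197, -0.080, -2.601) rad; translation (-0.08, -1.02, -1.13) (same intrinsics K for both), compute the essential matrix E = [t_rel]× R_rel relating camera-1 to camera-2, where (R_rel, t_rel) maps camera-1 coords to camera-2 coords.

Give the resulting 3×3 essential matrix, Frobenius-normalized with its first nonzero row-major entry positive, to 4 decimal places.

matrix = [0.3272 0.3244 -0.3770; 0.6007 -0.0133 0.3250; -0.0266 -0.2227 0.3586]

source (fourbar_fk): coupler pose = R=[0.8342 -0.5515 0.0000; 0.5515 0.8342 0.0000; 0.0000 0.0000 1.0000], t=(0.2502, 0.8123, 0.0000)
after S1 (compose_se3): R=[-0.7455 0.2324 -0.6247; 0.1951 -0.8201 -0.5379; -0.6374 -0.5229 0.5660], t=(1.2858, -0.2744, -1.2007)
after S2 (essential): [0.3272 0.3244 -0.3770; 0.6007 -0.0133 0.3250; -0.0266 -0.2227 0.3586]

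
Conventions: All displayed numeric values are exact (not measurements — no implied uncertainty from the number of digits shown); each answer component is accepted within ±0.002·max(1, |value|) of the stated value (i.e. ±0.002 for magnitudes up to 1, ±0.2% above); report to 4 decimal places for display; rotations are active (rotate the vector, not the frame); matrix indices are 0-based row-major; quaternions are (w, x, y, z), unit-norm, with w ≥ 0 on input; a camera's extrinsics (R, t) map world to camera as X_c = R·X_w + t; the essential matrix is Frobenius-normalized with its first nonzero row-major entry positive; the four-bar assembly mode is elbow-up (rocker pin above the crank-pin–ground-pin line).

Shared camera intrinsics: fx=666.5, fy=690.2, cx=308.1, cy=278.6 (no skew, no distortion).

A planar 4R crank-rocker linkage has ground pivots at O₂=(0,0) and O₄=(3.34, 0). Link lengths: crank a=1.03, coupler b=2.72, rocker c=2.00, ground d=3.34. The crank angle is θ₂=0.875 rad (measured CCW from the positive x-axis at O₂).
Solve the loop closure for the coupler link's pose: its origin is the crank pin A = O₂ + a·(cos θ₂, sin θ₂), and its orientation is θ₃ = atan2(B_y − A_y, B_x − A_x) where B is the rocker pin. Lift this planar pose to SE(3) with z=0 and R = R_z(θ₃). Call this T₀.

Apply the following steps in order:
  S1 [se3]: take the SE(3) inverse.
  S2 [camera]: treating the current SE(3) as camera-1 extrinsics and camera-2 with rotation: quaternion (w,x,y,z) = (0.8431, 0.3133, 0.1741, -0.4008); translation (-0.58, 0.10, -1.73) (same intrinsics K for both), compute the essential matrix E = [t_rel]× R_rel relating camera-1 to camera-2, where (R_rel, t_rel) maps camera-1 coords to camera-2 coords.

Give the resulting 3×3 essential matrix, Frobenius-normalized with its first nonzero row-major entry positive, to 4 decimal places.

source (fourbar_fk): coupler pose = R=[0.8983 -0.4395 0.0000; 0.4395 0.8983 0.0000; 0.0000 0.0000 1.0000], t=(0.6602, 0.7906, 0.0000)
after S1 (invert_se3): R=[0.8983 0.4395 0.0000; -0.4395 0.8983 0.0000; 0.0000 0.0000 1.0000], t=(-0.9405, -0.4200, 0.0000)
after S2 (essential): [0.2165 -0.4913 0.4266; 0.5613 0.3982 0.1571; 0.0882 -0.0997 0.1168]

matrix = [0.2165 -0.4913 0.4266; 0.5613 0.3982 0.1571; 0.0882 -0.0997 0.1168]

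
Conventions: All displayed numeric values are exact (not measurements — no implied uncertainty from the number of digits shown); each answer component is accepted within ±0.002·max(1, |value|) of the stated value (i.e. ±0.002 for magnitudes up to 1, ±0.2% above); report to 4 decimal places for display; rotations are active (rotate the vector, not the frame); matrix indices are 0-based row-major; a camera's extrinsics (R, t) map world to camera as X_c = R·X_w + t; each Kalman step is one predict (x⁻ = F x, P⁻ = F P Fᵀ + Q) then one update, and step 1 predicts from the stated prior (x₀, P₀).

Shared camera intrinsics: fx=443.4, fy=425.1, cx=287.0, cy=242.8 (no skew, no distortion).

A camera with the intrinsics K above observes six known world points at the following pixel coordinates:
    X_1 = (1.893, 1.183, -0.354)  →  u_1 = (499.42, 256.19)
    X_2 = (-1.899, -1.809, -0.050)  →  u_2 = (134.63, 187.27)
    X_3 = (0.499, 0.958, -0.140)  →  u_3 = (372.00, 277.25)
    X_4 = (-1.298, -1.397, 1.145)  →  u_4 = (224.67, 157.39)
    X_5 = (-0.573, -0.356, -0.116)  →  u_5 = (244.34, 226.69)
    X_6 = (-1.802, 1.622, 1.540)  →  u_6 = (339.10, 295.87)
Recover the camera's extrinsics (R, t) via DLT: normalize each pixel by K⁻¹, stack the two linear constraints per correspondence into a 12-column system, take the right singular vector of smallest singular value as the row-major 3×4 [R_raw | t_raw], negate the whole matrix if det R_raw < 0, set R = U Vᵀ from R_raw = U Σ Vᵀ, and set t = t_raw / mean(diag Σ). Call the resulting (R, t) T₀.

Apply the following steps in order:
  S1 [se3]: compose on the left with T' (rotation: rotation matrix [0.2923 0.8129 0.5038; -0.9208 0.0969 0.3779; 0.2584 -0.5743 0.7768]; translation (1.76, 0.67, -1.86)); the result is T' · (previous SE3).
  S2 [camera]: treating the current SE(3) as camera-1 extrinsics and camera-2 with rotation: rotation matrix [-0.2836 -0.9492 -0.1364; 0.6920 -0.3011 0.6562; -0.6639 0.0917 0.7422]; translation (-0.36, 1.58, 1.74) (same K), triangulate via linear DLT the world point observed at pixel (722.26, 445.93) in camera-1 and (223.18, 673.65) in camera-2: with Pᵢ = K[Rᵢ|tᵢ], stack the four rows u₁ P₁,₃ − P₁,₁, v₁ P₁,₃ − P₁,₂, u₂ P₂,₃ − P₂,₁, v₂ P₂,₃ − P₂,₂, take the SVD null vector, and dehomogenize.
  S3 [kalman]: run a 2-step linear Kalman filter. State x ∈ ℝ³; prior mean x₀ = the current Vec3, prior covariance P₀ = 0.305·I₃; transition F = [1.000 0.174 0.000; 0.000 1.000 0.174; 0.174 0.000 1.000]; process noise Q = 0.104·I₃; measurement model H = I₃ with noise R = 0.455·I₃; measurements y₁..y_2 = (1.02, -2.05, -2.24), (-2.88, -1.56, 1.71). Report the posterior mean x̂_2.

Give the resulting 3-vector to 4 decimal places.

source (pnp_recover): camera pose = R=[0.5694 0.6386 0.5177; -0.3963 0.7650 -0.5077; -0.7203 0.0840 0.6886], t=(0.0900, -0.2200, 5.1396)
after S1 (compose_se3): R=[-0.5185 0.8508 0.0855; -0.8348 -0.4821 -0.2657; -0.1848 -0.2091 0.9603], t=(4.1967, 2.5081, 2.2820)
after S2 (triangulate): (0.1939, -0.2554, 1.8917)
after S3 (kf_track): (-1.0397, -1.3130, 0.5617)

result = (-1.0397, -1.3130, 0.5617)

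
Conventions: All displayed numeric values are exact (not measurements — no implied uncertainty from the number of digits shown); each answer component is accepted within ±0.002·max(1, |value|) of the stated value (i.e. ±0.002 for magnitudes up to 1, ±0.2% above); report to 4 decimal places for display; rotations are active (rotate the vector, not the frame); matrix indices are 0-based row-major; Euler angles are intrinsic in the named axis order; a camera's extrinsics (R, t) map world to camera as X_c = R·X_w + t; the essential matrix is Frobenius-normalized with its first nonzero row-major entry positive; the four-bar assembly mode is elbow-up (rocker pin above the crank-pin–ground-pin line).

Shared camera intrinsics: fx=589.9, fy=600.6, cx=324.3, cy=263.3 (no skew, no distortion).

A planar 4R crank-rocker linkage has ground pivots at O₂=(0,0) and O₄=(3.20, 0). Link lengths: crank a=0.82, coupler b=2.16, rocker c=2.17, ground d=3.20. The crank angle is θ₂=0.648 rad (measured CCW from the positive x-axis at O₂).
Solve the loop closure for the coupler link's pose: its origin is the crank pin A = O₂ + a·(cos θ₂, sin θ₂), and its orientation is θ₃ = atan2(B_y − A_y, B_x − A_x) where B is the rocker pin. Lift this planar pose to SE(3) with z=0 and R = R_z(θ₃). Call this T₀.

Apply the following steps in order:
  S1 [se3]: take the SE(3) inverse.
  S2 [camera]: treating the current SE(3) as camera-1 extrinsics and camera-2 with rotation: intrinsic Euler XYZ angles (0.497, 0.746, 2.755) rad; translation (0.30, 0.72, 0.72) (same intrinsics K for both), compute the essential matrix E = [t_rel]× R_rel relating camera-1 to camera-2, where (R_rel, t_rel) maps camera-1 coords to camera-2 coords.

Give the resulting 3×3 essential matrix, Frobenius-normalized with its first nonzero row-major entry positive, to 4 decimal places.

source (fourbar_fk): coupler pose = R=[0.7387 -0.6740 0.0000; 0.6740 0.7387 0.0000; 0.0000 0.0000 1.0000], t=(0.6538, 0.4949, 0.0000)
after S1 (invert_se3): R=[0.7387 0.6740 0.0000; -0.6740 0.7387 0.0000; 0.0000 0.0000 1.0000], t=(-0.8166, 0.0750, 0.0000)
after S2 (essential): [0.4706 0.3636 0.3419; -0.3904 0.0566 0.5620; 0.2207 0.0795 -0.0546]

matrix = [0.4706 0.3636 0.3419; -0.3904 0.0566 0.5620; 0.2207 0.0795 -0.0546]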